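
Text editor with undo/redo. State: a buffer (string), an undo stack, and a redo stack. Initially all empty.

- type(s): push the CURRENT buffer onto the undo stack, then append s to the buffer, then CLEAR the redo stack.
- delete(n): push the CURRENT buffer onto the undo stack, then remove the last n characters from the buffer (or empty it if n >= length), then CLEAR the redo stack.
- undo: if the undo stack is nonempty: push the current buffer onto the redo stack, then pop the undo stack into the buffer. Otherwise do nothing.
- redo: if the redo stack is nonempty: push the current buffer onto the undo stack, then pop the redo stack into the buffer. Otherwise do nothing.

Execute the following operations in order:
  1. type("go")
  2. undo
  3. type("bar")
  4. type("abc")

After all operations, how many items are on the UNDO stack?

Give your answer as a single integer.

After op 1 (type): buf='go' undo_depth=1 redo_depth=0
After op 2 (undo): buf='(empty)' undo_depth=0 redo_depth=1
After op 3 (type): buf='bar' undo_depth=1 redo_depth=0
After op 4 (type): buf='barabc' undo_depth=2 redo_depth=0

Answer: 2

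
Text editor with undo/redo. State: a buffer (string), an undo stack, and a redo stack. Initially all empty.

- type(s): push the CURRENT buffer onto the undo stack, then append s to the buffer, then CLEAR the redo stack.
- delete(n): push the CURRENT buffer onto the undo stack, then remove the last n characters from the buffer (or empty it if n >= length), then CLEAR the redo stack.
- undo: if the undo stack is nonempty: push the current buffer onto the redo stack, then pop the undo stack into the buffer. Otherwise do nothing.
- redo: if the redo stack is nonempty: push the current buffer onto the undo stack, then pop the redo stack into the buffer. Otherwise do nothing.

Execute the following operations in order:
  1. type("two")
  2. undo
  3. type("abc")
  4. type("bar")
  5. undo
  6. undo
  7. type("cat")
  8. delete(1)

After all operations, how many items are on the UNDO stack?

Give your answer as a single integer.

Answer: 2

Derivation:
After op 1 (type): buf='two' undo_depth=1 redo_depth=0
After op 2 (undo): buf='(empty)' undo_depth=0 redo_depth=1
After op 3 (type): buf='abc' undo_depth=1 redo_depth=0
After op 4 (type): buf='abcbar' undo_depth=2 redo_depth=0
After op 5 (undo): buf='abc' undo_depth=1 redo_depth=1
After op 6 (undo): buf='(empty)' undo_depth=0 redo_depth=2
After op 7 (type): buf='cat' undo_depth=1 redo_depth=0
After op 8 (delete): buf='ca' undo_depth=2 redo_depth=0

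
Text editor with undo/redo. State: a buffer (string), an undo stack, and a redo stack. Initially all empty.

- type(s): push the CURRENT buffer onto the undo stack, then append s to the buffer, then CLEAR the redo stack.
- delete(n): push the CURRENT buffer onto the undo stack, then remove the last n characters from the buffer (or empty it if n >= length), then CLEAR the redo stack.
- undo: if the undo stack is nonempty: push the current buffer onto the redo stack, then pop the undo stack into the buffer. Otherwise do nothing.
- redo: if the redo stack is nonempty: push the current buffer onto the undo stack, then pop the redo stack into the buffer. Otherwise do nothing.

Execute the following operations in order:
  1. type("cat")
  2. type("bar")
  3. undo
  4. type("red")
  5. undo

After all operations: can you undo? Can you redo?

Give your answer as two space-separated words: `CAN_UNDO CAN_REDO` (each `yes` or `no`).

Answer: yes yes

Derivation:
After op 1 (type): buf='cat' undo_depth=1 redo_depth=0
After op 2 (type): buf='catbar' undo_depth=2 redo_depth=0
After op 3 (undo): buf='cat' undo_depth=1 redo_depth=1
After op 4 (type): buf='catred' undo_depth=2 redo_depth=0
After op 5 (undo): buf='cat' undo_depth=1 redo_depth=1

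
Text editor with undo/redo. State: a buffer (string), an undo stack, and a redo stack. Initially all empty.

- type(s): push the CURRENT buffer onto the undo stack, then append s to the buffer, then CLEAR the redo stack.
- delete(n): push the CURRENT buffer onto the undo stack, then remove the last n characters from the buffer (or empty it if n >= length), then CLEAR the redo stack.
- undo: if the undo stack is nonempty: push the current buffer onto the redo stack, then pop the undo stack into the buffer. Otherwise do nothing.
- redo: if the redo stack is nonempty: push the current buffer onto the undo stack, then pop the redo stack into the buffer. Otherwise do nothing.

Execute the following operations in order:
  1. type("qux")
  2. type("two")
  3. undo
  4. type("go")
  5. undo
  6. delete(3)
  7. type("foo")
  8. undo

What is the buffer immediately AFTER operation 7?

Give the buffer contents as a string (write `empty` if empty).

Answer: foo

Derivation:
After op 1 (type): buf='qux' undo_depth=1 redo_depth=0
After op 2 (type): buf='quxtwo' undo_depth=2 redo_depth=0
After op 3 (undo): buf='qux' undo_depth=1 redo_depth=1
After op 4 (type): buf='quxgo' undo_depth=2 redo_depth=0
After op 5 (undo): buf='qux' undo_depth=1 redo_depth=1
After op 6 (delete): buf='(empty)' undo_depth=2 redo_depth=0
After op 7 (type): buf='foo' undo_depth=3 redo_depth=0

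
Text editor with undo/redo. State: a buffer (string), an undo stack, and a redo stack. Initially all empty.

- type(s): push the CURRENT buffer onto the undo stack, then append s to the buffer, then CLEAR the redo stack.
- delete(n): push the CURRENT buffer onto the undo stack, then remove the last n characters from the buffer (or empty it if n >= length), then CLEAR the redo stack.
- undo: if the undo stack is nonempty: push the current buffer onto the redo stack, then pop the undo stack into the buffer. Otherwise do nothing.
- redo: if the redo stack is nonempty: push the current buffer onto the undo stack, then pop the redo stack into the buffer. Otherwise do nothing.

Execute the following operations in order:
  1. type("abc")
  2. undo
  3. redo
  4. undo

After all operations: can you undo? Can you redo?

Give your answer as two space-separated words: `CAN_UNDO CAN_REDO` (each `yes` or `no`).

After op 1 (type): buf='abc' undo_depth=1 redo_depth=0
After op 2 (undo): buf='(empty)' undo_depth=0 redo_depth=1
After op 3 (redo): buf='abc' undo_depth=1 redo_depth=0
After op 4 (undo): buf='(empty)' undo_depth=0 redo_depth=1

Answer: no yes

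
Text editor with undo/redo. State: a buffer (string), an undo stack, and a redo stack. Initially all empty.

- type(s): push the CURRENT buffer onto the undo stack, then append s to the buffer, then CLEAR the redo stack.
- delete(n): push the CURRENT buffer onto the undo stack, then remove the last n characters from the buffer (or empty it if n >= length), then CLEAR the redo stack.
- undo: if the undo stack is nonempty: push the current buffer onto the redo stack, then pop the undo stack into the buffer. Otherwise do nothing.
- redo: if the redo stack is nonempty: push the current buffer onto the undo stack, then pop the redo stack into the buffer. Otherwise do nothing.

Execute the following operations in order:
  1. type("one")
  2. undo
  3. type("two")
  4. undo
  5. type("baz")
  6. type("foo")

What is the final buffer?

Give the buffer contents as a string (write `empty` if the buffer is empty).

After op 1 (type): buf='one' undo_depth=1 redo_depth=0
After op 2 (undo): buf='(empty)' undo_depth=0 redo_depth=1
After op 3 (type): buf='two' undo_depth=1 redo_depth=0
After op 4 (undo): buf='(empty)' undo_depth=0 redo_depth=1
After op 5 (type): buf='baz' undo_depth=1 redo_depth=0
After op 6 (type): buf='bazfoo' undo_depth=2 redo_depth=0

Answer: bazfoo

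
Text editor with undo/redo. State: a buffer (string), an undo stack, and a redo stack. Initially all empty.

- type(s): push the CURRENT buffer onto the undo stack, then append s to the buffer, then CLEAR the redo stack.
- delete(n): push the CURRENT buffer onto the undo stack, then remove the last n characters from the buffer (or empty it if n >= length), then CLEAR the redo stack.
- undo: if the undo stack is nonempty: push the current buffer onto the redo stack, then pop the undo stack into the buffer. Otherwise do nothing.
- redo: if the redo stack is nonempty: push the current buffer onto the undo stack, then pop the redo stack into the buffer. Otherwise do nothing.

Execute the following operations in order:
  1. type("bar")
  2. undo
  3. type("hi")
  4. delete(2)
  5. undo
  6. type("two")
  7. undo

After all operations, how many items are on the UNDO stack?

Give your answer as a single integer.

After op 1 (type): buf='bar' undo_depth=1 redo_depth=0
After op 2 (undo): buf='(empty)' undo_depth=0 redo_depth=1
After op 3 (type): buf='hi' undo_depth=1 redo_depth=0
After op 4 (delete): buf='(empty)' undo_depth=2 redo_depth=0
After op 5 (undo): buf='hi' undo_depth=1 redo_depth=1
After op 6 (type): buf='hitwo' undo_depth=2 redo_depth=0
After op 7 (undo): buf='hi' undo_depth=1 redo_depth=1

Answer: 1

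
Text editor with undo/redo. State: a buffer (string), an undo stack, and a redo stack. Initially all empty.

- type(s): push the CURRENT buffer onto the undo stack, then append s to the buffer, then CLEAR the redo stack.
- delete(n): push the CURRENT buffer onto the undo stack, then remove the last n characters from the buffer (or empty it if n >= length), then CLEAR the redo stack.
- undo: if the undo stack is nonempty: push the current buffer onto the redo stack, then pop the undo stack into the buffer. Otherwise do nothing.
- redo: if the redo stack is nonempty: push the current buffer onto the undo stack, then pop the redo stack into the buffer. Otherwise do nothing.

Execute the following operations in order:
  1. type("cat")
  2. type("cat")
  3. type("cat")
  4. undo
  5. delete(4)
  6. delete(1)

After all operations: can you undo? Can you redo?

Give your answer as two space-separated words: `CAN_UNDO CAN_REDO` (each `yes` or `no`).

After op 1 (type): buf='cat' undo_depth=1 redo_depth=0
After op 2 (type): buf='catcat' undo_depth=2 redo_depth=0
After op 3 (type): buf='catcatcat' undo_depth=3 redo_depth=0
After op 4 (undo): buf='catcat' undo_depth=2 redo_depth=1
After op 5 (delete): buf='ca' undo_depth=3 redo_depth=0
After op 6 (delete): buf='c' undo_depth=4 redo_depth=0

Answer: yes no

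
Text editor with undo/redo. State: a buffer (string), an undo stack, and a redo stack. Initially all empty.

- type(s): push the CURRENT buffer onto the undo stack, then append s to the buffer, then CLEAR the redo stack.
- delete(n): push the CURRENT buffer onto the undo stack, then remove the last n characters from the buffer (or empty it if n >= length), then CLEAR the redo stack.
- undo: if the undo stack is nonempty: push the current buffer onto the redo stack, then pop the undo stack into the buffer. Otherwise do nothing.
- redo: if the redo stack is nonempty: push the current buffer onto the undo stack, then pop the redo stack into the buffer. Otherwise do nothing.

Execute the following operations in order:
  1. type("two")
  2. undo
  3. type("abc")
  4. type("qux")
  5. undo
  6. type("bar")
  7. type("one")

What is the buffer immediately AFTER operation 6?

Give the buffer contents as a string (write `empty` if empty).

After op 1 (type): buf='two' undo_depth=1 redo_depth=0
After op 2 (undo): buf='(empty)' undo_depth=0 redo_depth=1
After op 3 (type): buf='abc' undo_depth=1 redo_depth=0
After op 4 (type): buf='abcqux' undo_depth=2 redo_depth=0
After op 5 (undo): buf='abc' undo_depth=1 redo_depth=1
After op 6 (type): buf='abcbar' undo_depth=2 redo_depth=0

Answer: abcbar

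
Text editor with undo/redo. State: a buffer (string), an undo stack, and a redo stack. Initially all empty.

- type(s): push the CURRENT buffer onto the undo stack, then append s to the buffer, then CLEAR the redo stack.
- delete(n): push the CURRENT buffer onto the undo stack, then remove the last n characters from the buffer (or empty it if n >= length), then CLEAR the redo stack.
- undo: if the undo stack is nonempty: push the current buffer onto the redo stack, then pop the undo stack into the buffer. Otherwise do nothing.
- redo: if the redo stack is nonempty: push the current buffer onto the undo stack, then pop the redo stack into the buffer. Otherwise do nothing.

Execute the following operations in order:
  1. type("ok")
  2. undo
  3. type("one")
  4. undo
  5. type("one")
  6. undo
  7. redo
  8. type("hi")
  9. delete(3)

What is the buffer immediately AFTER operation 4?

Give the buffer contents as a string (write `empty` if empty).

After op 1 (type): buf='ok' undo_depth=1 redo_depth=0
After op 2 (undo): buf='(empty)' undo_depth=0 redo_depth=1
After op 3 (type): buf='one' undo_depth=1 redo_depth=0
After op 4 (undo): buf='(empty)' undo_depth=0 redo_depth=1

Answer: empty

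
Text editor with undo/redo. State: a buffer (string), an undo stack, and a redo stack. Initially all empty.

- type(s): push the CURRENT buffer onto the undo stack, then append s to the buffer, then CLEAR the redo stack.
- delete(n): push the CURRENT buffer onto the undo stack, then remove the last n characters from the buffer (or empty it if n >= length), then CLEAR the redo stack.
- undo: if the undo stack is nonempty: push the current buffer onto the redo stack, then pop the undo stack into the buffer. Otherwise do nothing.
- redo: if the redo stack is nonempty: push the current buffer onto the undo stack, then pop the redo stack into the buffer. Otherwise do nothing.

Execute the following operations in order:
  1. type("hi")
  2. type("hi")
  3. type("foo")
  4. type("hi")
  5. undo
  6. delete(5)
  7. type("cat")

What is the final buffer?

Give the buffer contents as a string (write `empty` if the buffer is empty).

Answer: hicat

Derivation:
After op 1 (type): buf='hi' undo_depth=1 redo_depth=0
After op 2 (type): buf='hihi' undo_depth=2 redo_depth=0
After op 3 (type): buf='hihifoo' undo_depth=3 redo_depth=0
After op 4 (type): buf='hihifoohi' undo_depth=4 redo_depth=0
After op 5 (undo): buf='hihifoo' undo_depth=3 redo_depth=1
After op 6 (delete): buf='hi' undo_depth=4 redo_depth=0
After op 7 (type): buf='hicat' undo_depth=5 redo_depth=0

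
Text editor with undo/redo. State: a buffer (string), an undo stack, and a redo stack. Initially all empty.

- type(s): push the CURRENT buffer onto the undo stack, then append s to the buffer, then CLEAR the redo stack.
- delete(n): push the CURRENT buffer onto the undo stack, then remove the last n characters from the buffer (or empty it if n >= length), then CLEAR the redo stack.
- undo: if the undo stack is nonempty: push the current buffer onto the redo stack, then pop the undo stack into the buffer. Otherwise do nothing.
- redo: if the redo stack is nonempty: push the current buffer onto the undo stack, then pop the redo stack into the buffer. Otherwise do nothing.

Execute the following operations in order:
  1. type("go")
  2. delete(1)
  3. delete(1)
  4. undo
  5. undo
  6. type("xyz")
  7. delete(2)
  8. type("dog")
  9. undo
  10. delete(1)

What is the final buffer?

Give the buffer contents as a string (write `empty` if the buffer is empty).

Answer: go

Derivation:
After op 1 (type): buf='go' undo_depth=1 redo_depth=0
After op 2 (delete): buf='g' undo_depth=2 redo_depth=0
After op 3 (delete): buf='(empty)' undo_depth=3 redo_depth=0
After op 4 (undo): buf='g' undo_depth=2 redo_depth=1
After op 5 (undo): buf='go' undo_depth=1 redo_depth=2
After op 6 (type): buf='goxyz' undo_depth=2 redo_depth=0
After op 7 (delete): buf='gox' undo_depth=3 redo_depth=0
After op 8 (type): buf='goxdog' undo_depth=4 redo_depth=0
After op 9 (undo): buf='gox' undo_depth=3 redo_depth=1
After op 10 (delete): buf='go' undo_depth=4 redo_depth=0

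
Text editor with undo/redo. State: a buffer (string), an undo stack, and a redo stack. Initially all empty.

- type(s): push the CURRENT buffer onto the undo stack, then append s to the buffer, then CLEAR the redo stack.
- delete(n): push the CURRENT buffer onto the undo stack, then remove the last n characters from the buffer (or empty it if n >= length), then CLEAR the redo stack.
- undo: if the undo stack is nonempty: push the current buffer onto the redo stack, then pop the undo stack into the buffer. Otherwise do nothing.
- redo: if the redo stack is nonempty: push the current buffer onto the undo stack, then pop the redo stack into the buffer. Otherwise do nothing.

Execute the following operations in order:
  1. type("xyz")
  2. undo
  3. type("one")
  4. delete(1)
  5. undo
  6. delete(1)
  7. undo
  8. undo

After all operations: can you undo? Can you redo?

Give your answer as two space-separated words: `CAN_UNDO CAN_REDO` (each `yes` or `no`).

After op 1 (type): buf='xyz' undo_depth=1 redo_depth=0
After op 2 (undo): buf='(empty)' undo_depth=0 redo_depth=1
After op 3 (type): buf='one' undo_depth=1 redo_depth=0
After op 4 (delete): buf='on' undo_depth=2 redo_depth=0
After op 5 (undo): buf='one' undo_depth=1 redo_depth=1
After op 6 (delete): buf='on' undo_depth=2 redo_depth=0
After op 7 (undo): buf='one' undo_depth=1 redo_depth=1
After op 8 (undo): buf='(empty)' undo_depth=0 redo_depth=2

Answer: no yes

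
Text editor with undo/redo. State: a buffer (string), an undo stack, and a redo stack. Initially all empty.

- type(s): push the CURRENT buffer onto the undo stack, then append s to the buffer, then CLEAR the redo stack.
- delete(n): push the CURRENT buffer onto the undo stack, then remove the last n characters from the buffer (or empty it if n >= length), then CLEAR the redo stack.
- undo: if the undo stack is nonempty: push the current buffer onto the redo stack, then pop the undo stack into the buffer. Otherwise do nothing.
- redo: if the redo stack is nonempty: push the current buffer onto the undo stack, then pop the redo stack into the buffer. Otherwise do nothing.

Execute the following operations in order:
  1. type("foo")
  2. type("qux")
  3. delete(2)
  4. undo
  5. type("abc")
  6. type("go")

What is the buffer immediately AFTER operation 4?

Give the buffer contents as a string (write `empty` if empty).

After op 1 (type): buf='foo' undo_depth=1 redo_depth=0
After op 2 (type): buf='fooqux' undo_depth=2 redo_depth=0
After op 3 (delete): buf='fooq' undo_depth=3 redo_depth=0
After op 4 (undo): buf='fooqux' undo_depth=2 redo_depth=1

Answer: fooqux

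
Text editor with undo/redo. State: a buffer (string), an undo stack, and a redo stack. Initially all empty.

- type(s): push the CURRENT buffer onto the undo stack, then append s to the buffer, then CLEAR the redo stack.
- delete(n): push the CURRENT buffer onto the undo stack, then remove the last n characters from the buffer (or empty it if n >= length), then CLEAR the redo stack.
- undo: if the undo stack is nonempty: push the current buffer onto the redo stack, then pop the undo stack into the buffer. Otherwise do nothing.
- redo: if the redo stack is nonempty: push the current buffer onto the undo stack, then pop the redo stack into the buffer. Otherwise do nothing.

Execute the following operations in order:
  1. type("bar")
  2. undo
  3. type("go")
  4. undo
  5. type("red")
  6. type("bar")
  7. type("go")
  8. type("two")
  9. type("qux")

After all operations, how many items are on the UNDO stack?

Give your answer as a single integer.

Answer: 5

Derivation:
After op 1 (type): buf='bar' undo_depth=1 redo_depth=0
After op 2 (undo): buf='(empty)' undo_depth=0 redo_depth=1
After op 3 (type): buf='go' undo_depth=1 redo_depth=0
After op 4 (undo): buf='(empty)' undo_depth=0 redo_depth=1
After op 5 (type): buf='red' undo_depth=1 redo_depth=0
After op 6 (type): buf='redbar' undo_depth=2 redo_depth=0
After op 7 (type): buf='redbargo' undo_depth=3 redo_depth=0
After op 8 (type): buf='redbargotwo' undo_depth=4 redo_depth=0
After op 9 (type): buf='redbargotwoqux' undo_depth=5 redo_depth=0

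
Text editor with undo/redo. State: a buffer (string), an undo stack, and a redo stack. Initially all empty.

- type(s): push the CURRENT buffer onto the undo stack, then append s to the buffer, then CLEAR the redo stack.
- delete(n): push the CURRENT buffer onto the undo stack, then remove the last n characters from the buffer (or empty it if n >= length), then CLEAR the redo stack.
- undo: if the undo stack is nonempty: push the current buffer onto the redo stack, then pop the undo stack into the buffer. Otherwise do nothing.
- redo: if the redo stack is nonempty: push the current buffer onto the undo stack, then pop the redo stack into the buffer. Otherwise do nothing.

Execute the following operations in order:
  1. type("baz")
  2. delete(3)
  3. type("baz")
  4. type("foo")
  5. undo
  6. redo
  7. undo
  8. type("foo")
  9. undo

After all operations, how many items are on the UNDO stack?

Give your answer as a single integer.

Answer: 3

Derivation:
After op 1 (type): buf='baz' undo_depth=1 redo_depth=0
After op 2 (delete): buf='(empty)' undo_depth=2 redo_depth=0
After op 3 (type): buf='baz' undo_depth=3 redo_depth=0
After op 4 (type): buf='bazfoo' undo_depth=4 redo_depth=0
After op 5 (undo): buf='baz' undo_depth=3 redo_depth=1
After op 6 (redo): buf='bazfoo' undo_depth=4 redo_depth=0
After op 7 (undo): buf='baz' undo_depth=3 redo_depth=1
After op 8 (type): buf='bazfoo' undo_depth=4 redo_depth=0
After op 9 (undo): buf='baz' undo_depth=3 redo_depth=1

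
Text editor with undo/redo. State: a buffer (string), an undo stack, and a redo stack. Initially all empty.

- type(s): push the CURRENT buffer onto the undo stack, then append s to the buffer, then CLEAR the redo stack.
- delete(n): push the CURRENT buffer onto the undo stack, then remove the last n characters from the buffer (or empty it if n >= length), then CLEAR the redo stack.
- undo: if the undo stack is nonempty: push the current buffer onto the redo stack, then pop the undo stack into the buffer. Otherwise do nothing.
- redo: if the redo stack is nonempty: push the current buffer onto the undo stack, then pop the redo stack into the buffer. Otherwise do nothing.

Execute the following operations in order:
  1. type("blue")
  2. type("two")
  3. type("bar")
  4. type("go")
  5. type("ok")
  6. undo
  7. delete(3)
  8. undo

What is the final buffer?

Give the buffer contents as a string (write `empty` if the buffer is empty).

Answer: bluetwobargo

Derivation:
After op 1 (type): buf='blue' undo_depth=1 redo_depth=0
After op 2 (type): buf='bluetwo' undo_depth=2 redo_depth=0
After op 3 (type): buf='bluetwobar' undo_depth=3 redo_depth=0
After op 4 (type): buf='bluetwobargo' undo_depth=4 redo_depth=0
After op 5 (type): buf='bluetwobargook' undo_depth=5 redo_depth=0
After op 6 (undo): buf='bluetwobargo' undo_depth=4 redo_depth=1
After op 7 (delete): buf='bluetwoba' undo_depth=5 redo_depth=0
After op 8 (undo): buf='bluetwobargo' undo_depth=4 redo_depth=1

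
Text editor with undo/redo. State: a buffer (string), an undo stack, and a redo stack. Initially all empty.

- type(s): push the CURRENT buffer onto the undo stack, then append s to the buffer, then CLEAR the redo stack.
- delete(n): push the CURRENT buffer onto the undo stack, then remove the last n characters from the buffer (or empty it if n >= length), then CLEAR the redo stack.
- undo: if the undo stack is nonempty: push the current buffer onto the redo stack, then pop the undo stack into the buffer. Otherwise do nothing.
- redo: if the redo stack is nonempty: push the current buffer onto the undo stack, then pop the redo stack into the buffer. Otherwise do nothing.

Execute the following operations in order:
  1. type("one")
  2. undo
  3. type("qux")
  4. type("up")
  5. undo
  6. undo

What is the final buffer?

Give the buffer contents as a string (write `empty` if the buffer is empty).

After op 1 (type): buf='one' undo_depth=1 redo_depth=0
After op 2 (undo): buf='(empty)' undo_depth=0 redo_depth=1
After op 3 (type): buf='qux' undo_depth=1 redo_depth=0
After op 4 (type): buf='quxup' undo_depth=2 redo_depth=0
After op 5 (undo): buf='qux' undo_depth=1 redo_depth=1
After op 6 (undo): buf='(empty)' undo_depth=0 redo_depth=2

Answer: empty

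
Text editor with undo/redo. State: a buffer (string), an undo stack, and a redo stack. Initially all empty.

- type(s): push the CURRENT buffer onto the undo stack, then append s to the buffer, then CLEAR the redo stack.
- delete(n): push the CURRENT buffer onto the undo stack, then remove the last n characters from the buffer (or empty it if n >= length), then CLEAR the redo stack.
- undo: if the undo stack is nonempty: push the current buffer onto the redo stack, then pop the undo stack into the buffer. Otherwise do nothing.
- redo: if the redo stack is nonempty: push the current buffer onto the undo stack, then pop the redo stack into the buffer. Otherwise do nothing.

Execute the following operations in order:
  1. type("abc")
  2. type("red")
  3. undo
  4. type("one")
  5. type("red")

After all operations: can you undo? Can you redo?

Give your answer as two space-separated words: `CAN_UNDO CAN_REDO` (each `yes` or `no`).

After op 1 (type): buf='abc' undo_depth=1 redo_depth=0
After op 2 (type): buf='abcred' undo_depth=2 redo_depth=0
After op 3 (undo): buf='abc' undo_depth=1 redo_depth=1
After op 4 (type): buf='abcone' undo_depth=2 redo_depth=0
After op 5 (type): buf='abconered' undo_depth=3 redo_depth=0

Answer: yes no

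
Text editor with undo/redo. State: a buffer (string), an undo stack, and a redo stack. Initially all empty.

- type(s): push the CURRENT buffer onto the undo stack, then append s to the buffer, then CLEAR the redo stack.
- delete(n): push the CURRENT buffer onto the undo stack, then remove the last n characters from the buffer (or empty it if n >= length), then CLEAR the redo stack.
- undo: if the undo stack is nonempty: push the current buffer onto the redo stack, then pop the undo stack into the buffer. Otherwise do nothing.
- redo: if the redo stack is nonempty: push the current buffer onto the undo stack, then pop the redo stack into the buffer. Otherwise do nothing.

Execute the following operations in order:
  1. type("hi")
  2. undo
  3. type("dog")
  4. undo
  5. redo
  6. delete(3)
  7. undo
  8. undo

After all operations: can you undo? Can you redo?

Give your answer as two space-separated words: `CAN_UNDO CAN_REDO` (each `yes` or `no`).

Answer: no yes

Derivation:
After op 1 (type): buf='hi' undo_depth=1 redo_depth=0
After op 2 (undo): buf='(empty)' undo_depth=0 redo_depth=1
After op 3 (type): buf='dog' undo_depth=1 redo_depth=0
After op 4 (undo): buf='(empty)' undo_depth=0 redo_depth=1
After op 5 (redo): buf='dog' undo_depth=1 redo_depth=0
After op 6 (delete): buf='(empty)' undo_depth=2 redo_depth=0
After op 7 (undo): buf='dog' undo_depth=1 redo_depth=1
After op 8 (undo): buf='(empty)' undo_depth=0 redo_depth=2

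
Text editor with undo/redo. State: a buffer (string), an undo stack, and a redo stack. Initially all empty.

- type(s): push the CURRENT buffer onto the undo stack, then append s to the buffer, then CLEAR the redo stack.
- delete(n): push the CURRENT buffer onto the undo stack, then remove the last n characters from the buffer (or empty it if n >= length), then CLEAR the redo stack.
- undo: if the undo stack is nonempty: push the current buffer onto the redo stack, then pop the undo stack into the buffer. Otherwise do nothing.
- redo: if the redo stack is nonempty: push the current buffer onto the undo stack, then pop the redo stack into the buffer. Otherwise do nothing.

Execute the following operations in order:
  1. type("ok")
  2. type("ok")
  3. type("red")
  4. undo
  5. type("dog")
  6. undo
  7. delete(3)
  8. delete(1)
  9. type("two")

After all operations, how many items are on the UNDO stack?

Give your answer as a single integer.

After op 1 (type): buf='ok' undo_depth=1 redo_depth=0
After op 2 (type): buf='okok' undo_depth=2 redo_depth=0
After op 3 (type): buf='okokred' undo_depth=3 redo_depth=0
After op 4 (undo): buf='okok' undo_depth=2 redo_depth=1
After op 5 (type): buf='okokdog' undo_depth=3 redo_depth=0
After op 6 (undo): buf='okok' undo_depth=2 redo_depth=1
After op 7 (delete): buf='o' undo_depth=3 redo_depth=0
After op 8 (delete): buf='(empty)' undo_depth=4 redo_depth=0
After op 9 (type): buf='two' undo_depth=5 redo_depth=0

Answer: 5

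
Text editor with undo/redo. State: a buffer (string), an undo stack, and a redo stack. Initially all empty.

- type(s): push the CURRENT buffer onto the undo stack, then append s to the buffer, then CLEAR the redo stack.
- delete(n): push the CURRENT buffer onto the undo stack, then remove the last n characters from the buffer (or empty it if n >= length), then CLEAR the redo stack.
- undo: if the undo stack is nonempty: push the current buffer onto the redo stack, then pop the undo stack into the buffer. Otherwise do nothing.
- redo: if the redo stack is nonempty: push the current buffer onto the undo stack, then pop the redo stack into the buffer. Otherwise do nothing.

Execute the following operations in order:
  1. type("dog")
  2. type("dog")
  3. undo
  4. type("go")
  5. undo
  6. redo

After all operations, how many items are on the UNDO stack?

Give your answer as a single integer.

After op 1 (type): buf='dog' undo_depth=1 redo_depth=0
After op 2 (type): buf='dogdog' undo_depth=2 redo_depth=0
After op 3 (undo): buf='dog' undo_depth=1 redo_depth=1
After op 4 (type): buf='doggo' undo_depth=2 redo_depth=0
After op 5 (undo): buf='dog' undo_depth=1 redo_depth=1
After op 6 (redo): buf='doggo' undo_depth=2 redo_depth=0

Answer: 2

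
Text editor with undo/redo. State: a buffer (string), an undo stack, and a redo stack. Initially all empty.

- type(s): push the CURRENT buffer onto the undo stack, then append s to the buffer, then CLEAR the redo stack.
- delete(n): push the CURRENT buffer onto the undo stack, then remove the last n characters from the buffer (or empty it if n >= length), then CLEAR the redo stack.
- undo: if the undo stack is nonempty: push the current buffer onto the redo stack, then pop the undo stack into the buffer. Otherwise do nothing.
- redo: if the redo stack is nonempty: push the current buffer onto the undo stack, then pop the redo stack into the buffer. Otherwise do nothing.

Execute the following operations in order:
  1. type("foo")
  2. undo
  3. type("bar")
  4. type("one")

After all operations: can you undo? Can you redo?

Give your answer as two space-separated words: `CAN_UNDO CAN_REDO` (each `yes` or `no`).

Answer: yes no

Derivation:
After op 1 (type): buf='foo' undo_depth=1 redo_depth=0
After op 2 (undo): buf='(empty)' undo_depth=0 redo_depth=1
After op 3 (type): buf='bar' undo_depth=1 redo_depth=0
After op 4 (type): buf='barone' undo_depth=2 redo_depth=0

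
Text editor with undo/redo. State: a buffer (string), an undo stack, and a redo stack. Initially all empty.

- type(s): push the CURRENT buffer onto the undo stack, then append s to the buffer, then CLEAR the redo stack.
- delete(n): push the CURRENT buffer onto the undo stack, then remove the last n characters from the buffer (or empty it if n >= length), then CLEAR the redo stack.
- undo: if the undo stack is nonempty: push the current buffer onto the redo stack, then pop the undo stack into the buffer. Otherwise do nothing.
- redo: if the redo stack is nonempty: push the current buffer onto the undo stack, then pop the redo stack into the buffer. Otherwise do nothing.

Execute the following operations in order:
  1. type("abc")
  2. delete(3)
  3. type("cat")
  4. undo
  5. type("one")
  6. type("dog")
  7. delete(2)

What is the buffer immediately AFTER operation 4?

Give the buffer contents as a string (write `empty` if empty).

Answer: empty

Derivation:
After op 1 (type): buf='abc' undo_depth=1 redo_depth=0
After op 2 (delete): buf='(empty)' undo_depth=2 redo_depth=0
After op 3 (type): buf='cat' undo_depth=3 redo_depth=0
After op 4 (undo): buf='(empty)' undo_depth=2 redo_depth=1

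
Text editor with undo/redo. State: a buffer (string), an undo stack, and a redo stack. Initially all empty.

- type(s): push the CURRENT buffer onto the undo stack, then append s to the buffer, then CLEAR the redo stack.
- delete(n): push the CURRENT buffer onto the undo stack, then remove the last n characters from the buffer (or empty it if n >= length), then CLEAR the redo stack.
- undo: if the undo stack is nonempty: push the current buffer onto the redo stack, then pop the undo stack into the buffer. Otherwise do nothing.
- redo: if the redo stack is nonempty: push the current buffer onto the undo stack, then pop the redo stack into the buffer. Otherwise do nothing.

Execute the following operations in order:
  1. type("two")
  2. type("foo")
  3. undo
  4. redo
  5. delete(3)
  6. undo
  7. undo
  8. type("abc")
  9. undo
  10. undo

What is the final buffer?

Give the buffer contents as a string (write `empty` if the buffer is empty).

After op 1 (type): buf='two' undo_depth=1 redo_depth=0
After op 2 (type): buf='twofoo' undo_depth=2 redo_depth=0
After op 3 (undo): buf='two' undo_depth=1 redo_depth=1
After op 4 (redo): buf='twofoo' undo_depth=2 redo_depth=0
After op 5 (delete): buf='two' undo_depth=3 redo_depth=0
After op 6 (undo): buf='twofoo' undo_depth=2 redo_depth=1
After op 7 (undo): buf='two' undo_depth=1 redo_depth=2
After op 8 (type): buf='twoabc' undo_depth=2 redo_depth=0
After op 9 (undo): buf='two' undo_depth=1 redo_depth=1
After op 10 (undo): buf='(empty)' undo_depth=0 redo_depth=2

Answer: empty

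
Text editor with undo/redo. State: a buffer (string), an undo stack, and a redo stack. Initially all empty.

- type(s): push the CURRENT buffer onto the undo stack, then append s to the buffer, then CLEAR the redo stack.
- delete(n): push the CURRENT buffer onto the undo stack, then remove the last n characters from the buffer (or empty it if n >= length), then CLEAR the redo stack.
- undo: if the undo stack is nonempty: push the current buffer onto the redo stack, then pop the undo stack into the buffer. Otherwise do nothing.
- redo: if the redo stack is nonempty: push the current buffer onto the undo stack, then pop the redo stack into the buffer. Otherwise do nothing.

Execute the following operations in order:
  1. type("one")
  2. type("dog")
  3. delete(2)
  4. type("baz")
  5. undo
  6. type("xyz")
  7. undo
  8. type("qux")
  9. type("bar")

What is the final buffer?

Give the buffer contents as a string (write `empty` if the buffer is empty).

Answer: onedquxbar

Derivation:
After op 1 (type): buf='one' undo_depth=1 redo_depth=0
After op 2 (type): buf='onedog' undo_depth=2 redo_depth=0
After op 3 (delete): buf='oned' undo_depth=3 redo_depth=0
After op 4 (type): buf='onedbaz' undo_depth=4 redo_depth=0
After op 5 (undo): buf='oned' undo_depth=3 redo_depth=1
After op 6 (type): buf='onedxyz' undo_depth=4 redo_depth=0
After op 7 (undo): buf='oned' undo_depth=3 redo_depth=1
After op 8 (type): buf='onedqux' undo_depth=4 redo_depth=0
After op 9 (type): buf='onedquxbar' undo_depth=5 redo_depth=0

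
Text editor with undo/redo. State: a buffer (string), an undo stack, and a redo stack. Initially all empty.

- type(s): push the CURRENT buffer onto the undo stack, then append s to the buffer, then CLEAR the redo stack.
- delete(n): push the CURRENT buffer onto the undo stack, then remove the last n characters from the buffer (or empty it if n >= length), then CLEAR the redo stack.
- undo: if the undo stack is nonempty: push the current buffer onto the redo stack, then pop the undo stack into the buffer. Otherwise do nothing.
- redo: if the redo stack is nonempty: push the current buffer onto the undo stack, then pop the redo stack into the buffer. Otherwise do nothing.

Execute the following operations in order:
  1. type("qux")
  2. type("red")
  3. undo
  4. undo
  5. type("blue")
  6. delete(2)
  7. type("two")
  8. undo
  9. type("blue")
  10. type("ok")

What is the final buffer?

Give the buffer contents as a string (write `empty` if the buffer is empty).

Answer: blblueok

Derivation:
After op 1 (type): buf='qux' undo_depth=1 redo_depth=0
After op 2 (type): buf='quxred' undo_depth=2 redo_depth=0
After op 3 (undo): buf='qux' undo_depth=1 redo_depth=1
After op 4 (undo): buf='(empty)' undo_depth=0 redo_depth=2
After op 5 (type): buf='blue' undo_depth=1 redo_depth=0
After op 6 (delete): buf='bl' undo_depth=2 redo_depth=0
After op 7 (type): buf='bltwo' undo_depth=3 redo_depth=0
After op 8 (undo): buf='bl' undo_depth=2 redo_depth=1
After op 9 (type): buf='blblue' undo_depth=3 redo_depth=0
After op 10 (type): buf='blblueok' undo_depth=4 redo_depth=0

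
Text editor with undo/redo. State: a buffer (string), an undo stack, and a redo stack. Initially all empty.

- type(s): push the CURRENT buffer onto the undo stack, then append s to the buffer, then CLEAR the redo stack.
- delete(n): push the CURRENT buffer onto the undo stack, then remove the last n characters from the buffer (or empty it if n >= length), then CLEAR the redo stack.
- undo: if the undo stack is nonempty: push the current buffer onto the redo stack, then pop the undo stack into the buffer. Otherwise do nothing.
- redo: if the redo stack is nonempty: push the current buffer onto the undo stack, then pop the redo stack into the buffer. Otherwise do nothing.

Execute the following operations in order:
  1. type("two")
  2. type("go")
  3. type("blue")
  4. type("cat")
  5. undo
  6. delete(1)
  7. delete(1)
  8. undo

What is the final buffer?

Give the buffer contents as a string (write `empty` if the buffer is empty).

Answer: twogoblu

Derivation:
After op 1 (type): buf='two' undo_depth=1 redo_depth=0
After op 2 (type): buf='twogo' undo_depth=2 redo_depth=0
After op 3 (type): buf='twogoblue' undo_depth=3 redo_depth=0
After op 4 (type): buf='twogobluecat' undo_depth=4 redo_depth=0
After op 5 (undo): buf='twogoblue' undo_depth=3 redo_depth=1
After op 6 (delete): buf='twogoblu' undo_depth=4 redo_depth=0
After op 7 (delete): buf='twogobl' undo_depth=5 redo_depth=0
After op 8 (undo): buf='twogoblu' undo_depth=4 redo_depth=1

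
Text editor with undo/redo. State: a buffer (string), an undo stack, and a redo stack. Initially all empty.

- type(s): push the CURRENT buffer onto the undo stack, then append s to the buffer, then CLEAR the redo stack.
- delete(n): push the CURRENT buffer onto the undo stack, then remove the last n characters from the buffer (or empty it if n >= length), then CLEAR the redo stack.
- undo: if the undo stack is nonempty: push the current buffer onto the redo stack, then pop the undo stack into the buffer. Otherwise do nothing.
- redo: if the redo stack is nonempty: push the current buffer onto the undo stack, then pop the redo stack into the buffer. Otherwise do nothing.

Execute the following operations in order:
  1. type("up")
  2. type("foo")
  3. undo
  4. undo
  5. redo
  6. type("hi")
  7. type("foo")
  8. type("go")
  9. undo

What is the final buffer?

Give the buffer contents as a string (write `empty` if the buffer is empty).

Answer: uphifoo

Derivation:
After op 1 (type): buf='up' undo_depth=1 redo_depth=0
After op 2 (type): buf='upfoo' undo_depth=2 redo_depth=0
After op 3 (undo): buf='up' undo_depth=1 redo_depth=1
After op 4 (undo): buf='(empty)' undo_depth=0 redo_depth=2
After op 5 (redo): buf='up' undo_depth=1 redo_depth=1
After op 6 (type): buf='uphi' undo_depth=2 redo_depth=0
After op 7 (type): buf='uphifoo' undo_depth=3 redo_depth=0
After op 8 (type): buf='uphifoogo' undo_depth=4 redo_depth=0
After op 9 (undo): buf='uphifoo' undo_depth=3 redo_depth=1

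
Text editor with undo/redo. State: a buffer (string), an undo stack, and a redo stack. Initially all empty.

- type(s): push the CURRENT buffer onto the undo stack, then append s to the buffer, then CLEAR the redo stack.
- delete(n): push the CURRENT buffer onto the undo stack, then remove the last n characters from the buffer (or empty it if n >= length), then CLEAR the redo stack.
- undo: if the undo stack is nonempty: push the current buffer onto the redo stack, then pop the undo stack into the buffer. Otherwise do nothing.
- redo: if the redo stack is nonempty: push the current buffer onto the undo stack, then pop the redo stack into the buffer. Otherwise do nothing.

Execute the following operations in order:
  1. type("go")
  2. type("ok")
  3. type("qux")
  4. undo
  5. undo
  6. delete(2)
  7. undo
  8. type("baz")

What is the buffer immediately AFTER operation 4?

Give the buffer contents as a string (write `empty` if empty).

After op 1 (type): buf='go' undo_depth=1 redo_depth=0
After op 2 (type): buf='gook' undo_depth=2 redo_depth=0
After op 3 (type): buf='gookqux' undo_depth=3 redo_depth=0
After op 4 (undo): buf='gook' undo_depth=2 redo_depth=1

Answer: gook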